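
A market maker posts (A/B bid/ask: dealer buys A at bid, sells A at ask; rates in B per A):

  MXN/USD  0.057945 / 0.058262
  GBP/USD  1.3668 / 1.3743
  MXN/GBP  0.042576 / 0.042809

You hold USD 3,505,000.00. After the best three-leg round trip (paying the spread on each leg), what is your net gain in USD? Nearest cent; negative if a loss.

Best loop USD → MXN → GBP → USD:
USD 3,505,000.00 ÷ 0.058262 (buy MXN at ask) = MXN 60,159,280.49
MXN 60,159,280.49 × 0.042576 (sell MXN at bid) = GBP 2,561,341.53
GBP 2,561,341.53 × 1.3668 (sell GBP at bid) = USD 3,500,841.60

Net result: USD -4,158.40 (no profitable arbitrage after spreads)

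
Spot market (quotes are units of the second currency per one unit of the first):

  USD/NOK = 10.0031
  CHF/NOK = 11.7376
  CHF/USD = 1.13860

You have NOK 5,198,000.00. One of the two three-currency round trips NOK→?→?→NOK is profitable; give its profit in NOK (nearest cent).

Profitable loop is NOK → USD → CHF → NOK:
NOK 5,198,000.00 ÷ 10.0031 = USD 519,638.91
USD 519,638.91 ÷ 1.13860 = CHF 456,384.08
CHF 456,384.08 × 11.7376 = NOK 5,356,853.76
Profit = NOK 5,356,853.76 − NOK 5,198,000.00

Profit: NOK 158,853.76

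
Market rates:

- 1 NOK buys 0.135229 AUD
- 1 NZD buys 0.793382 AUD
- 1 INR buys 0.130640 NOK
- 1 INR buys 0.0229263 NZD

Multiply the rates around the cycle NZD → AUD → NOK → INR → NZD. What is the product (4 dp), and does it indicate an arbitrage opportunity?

Around NZD → AUD → NOK → INR → NZD: 1 × 0.793382 ÷ 0.135229 ÷ 0.130640 × 0.0229263 = 1.029604
Product > 1; profitable direction is NZD → AUD → NOK → INR → NZD.

1.0296 (arbitrage exists)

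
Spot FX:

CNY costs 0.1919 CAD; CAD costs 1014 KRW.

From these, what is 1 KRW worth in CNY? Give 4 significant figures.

1 KRW ÷ 1014 = 0.000986193 CAD
0.000986193 CAD ÷ 0.1919 = 0.0051391 CNY

KRW/CNY = 0.005139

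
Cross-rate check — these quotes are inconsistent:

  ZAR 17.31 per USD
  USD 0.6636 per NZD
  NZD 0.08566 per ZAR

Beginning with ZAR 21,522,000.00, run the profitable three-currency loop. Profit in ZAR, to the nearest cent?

Profit: ZAR 350,635.30

Profitable loop is ZAR → USD → NZD → ZAR:
ZAR 21,522,000.00 ÷ 17.31 = USD 1,243,327.56
USD 1,243,327.56 ÷ 0.6636 = NZD 1,873,609.94
NZD 1,873,609.94 ÷ 0.08566 = ZAR 21,872,635.30
Profit = ZAR 21,872,635.30 − ZAR 21,522,000.00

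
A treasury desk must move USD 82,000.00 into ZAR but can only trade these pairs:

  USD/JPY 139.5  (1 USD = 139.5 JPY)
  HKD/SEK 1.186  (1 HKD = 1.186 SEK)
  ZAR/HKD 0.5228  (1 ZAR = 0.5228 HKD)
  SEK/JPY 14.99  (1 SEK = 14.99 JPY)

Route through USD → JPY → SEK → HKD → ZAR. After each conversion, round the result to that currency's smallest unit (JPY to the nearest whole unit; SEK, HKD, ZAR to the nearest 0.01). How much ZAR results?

ZAR 1,230,739.56

USD 82,000.00 × 139.5 = JPY 11,439,000
JPY 11,439,000 ÷ 14.99 = SEK 763,108.74
SEK 763,108.74 ÷ 1.186 = HKD 643,430.64
HKD 643,430.64 ÷ 0.5228 = ZAR 1,230,739.56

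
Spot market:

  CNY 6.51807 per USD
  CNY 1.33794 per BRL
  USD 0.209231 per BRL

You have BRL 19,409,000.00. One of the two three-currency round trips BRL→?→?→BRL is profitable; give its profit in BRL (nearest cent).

Profit: BRL 374,884.73

Profitable loop is BRL → USD → CNY → BRL:
BRL 19,409,000.00 × 0.209231 = USD 4,060,964.48
USD 4,060,964.48 × 6.51807 = CNY 26,469,650.74
CNY 26,469,650.74 ÷ 1.33794 = BRL 19,783,884.73
Profit = BRL 19,783,884.73 − BRL 19,409,000.00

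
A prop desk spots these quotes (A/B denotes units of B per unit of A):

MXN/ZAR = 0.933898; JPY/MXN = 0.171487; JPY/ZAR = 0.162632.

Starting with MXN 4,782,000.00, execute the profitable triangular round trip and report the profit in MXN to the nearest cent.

Profit: MXN 74,069.87

Profitable loop is MXN → JPY → ZAR → MXN:
MXN 4,782,000.00 ÷ 0.171487 = JPY 27,885,496
JPY 27,885,496 × 0.162632 = ZAR 4,535,073.94
ZAR 4,535,073.94 ÷ 0.933898 = MXN 4,856,069.87
Profit = MXN 4,856,069.87 − MXN 4,782,000.00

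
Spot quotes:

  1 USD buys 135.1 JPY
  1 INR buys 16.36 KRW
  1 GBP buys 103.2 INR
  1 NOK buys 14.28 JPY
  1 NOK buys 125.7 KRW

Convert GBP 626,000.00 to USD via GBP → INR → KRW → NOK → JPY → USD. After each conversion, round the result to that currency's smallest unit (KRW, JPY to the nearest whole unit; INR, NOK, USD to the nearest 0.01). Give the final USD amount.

GBP 626,000.00 × 103.2 = INR 64,603,200.00
INR 64,603,200.00 × 16.36 = KRW 1,056,908,352
KRW 1,056,908,352 ÷ 125.7 = NOK 8,408,181.00
NOK 8,408,181.00 × 14.28 = JPY 120,068,825
JPY 120,068,825 ÷ 135.1 = USD 888,740.38

USD 888,740.38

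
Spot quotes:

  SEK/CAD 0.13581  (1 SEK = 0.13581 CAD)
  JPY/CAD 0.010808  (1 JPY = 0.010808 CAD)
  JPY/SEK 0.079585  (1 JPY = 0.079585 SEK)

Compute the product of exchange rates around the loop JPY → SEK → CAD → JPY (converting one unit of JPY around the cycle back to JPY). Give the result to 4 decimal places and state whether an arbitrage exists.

Around JPY → SEK → CAD → JPY: 1 × 0.079585 × 0.13581 ÷ 0.010808 = 1.000041
Product ≈ 1 (deviation 0.004%, within rounding noise).

1.0000 (no arbitrage)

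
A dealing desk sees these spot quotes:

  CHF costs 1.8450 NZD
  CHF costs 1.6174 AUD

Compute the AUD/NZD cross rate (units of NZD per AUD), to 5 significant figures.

1 AUD ÷ 1.6174 = 0.618276 CHF
0.618276 CHF × 1.8450 = 1.14072 NZD

AUD/NZD = 1.1407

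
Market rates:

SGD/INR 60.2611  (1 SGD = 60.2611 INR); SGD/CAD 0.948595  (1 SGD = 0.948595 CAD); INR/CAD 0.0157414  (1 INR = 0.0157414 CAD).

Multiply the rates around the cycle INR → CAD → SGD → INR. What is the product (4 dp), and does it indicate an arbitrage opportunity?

1.0000 (no arbitrage)

Around INR → CAD → SGD → INR: 1 × 0.0157414 ÷ 0.948595 × 60.2611 = 0.999999
Product ≈ 1 (deviation 0.000%, within rounding noise).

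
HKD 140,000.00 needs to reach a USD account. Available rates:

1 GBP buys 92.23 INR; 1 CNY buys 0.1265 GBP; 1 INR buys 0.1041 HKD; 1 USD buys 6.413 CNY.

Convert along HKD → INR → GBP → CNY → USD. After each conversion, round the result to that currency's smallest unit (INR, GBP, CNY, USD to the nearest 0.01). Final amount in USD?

HKD 140,000.00 ÷ 0.1041 = INR 1,344,860.71
INR 1,344,860.71 ÷ 92.23 = GBP 14,581.60
GBP 14,581.60 ÷ 0.1265 = CNY 115,269.57
CNY 115,269.57 ÷ 6.413 = USD 17,974.36

USD 17,974.36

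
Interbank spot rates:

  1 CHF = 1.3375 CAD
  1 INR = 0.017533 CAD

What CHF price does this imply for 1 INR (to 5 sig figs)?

INR/CHF = 0.013109

1 INR × 0.017533 = 0.017533 CAD
0.017533 CAD ÷ 1.3375 = 0.0131088 CHF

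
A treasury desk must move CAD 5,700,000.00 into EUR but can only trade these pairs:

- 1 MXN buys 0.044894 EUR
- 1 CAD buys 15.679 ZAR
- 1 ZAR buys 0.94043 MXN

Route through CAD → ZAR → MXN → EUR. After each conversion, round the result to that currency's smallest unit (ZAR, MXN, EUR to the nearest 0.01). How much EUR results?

CAD 5,700,000.00 × 15.679 = ZAR 89,370,300.00
ZAR 89,370,300.00 × 0.94043 = MXN 84,046,511.23
MXN 84,046,511.23 × 0.044894 = EUR 3,773,184.08

EUR 3,773,184.08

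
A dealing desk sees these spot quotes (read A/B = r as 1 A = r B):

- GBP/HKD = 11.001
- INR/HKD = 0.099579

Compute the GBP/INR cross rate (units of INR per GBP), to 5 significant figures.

1 GBP × 11.001 = 11.001 HKD
11.001 HKD ÷ 0.099579 = 110.475 INR

GBP/INR = 110.48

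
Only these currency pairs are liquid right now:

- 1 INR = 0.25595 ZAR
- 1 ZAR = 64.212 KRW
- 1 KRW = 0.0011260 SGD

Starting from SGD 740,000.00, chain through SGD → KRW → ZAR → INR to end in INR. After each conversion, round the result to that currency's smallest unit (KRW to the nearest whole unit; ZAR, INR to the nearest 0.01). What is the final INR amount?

INR 39,987,292.40

SGD 740,000.00 ÷ 0.0011260 = KRW 657,193,606
KRW 657,193,606 ÷ 64.212 = ZAR 10,234,747.49
ZAR 10,234,747.49 ÷ 0.25595 = INR 39,987,292.40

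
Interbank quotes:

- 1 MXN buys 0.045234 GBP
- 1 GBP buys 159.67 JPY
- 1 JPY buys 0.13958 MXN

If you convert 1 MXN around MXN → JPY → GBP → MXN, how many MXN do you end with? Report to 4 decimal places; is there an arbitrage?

0.9919 (arbitrage exists)

Around MXN → JPY → GBP → MXN: 1 ÷ 0.13958 ÷ 159.67 ÷ 0.045234 = 0.991947
Product < 1; profitable direction is MXN → GBP → JPY → MXN.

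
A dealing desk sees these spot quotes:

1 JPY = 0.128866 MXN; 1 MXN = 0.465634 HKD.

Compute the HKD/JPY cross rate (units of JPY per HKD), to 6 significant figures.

1 HKD ÷ 0.465634 = 2.14761 MXN
2.14761 MXN ÷ 0.128866 = 16.6654 JPY

HKD/JPY = 16.6654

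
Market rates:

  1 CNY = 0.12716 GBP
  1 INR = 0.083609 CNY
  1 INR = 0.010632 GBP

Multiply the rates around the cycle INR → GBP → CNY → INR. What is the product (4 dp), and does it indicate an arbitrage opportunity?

1.0000 (no arbitrage)

Around INR → GBP → CNY → INR: 1 × 0.010632 ÷ 0.12716 ÷ 0.083609 = 1.000026
Product ≈ 1 (deviation 0.003%, within rounding noise).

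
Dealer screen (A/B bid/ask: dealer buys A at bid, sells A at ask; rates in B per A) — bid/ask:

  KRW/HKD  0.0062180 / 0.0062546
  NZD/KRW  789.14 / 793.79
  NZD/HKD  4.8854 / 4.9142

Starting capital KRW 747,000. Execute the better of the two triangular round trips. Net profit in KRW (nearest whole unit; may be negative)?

Net result: KRW -1,114 (no profitable arbitrage after spreads)

Best loop KRW → HKD → NZD → KRW:
KRW 747,000 × 0.0062180 (sell KRW at bid) = HKD 4,644.85
HKD 4,644.85 ÷ 4.9142 (buy NZD at ask) = NZD 945.19
NZD 945.19 × 789.14 (sell NZD at bid) = KRW 745,886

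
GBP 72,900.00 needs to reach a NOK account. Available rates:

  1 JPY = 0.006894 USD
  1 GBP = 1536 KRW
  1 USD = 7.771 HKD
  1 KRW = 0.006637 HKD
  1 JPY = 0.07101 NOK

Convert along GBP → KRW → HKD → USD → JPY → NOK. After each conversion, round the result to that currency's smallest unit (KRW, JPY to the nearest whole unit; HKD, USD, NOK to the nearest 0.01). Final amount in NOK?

GBP 72,900.00 × 1536 = KRW 111,974,400
KRW 111,974,400 × 0.006637 = HKD 743,174.09
HKD 743,174.09 ÷ 7.771 = USD 95,634.29
USD 95,634.29 ÷ 0.006894 = JPY 13,872,105
JPY 13,872,105 × 0.07101 = NOK 985,058.18

NOK 985,058.18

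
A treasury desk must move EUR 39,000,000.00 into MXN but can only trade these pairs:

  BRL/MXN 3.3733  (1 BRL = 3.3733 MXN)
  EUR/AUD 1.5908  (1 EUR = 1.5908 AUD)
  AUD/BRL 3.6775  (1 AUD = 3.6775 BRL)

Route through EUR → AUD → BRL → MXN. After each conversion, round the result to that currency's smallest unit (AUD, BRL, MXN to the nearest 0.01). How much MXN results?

EUR 39,000,000.00 × 1.5908 = AUD 62,041,200.00
AUD 62,041,200.00 × 3.6775 = BRL 228,156,513.00
BRL 228,156,513.00 × 3.3733 = MXN 769,640,365.30

MXN 769,640,365.30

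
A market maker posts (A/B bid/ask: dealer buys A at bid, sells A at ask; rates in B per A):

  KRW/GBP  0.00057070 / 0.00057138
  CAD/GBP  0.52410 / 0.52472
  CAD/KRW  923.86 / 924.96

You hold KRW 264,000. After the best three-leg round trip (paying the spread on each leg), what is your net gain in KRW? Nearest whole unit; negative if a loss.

Net profit: KRW 1,271

Best loop KRW → GBP → CAD → KRW:
KRW 264,000 × 0.00057070 (sell KRW at bid) = GBP 150.66
GBP 150.66 ÷ 0.52472 (buy CAD at ask) = CAD 287.13
CAD 287.13 × 923.86 (sell CAD at bid) = KRW 265,271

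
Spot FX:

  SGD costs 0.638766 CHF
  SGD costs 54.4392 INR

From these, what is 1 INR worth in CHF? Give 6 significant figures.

INR/CHF = 0.0117336

1 INR ÷ 54.4392 = 0.0183691 SGD
0.0183691 SGD × 0.638766 = 0.0117336 CHF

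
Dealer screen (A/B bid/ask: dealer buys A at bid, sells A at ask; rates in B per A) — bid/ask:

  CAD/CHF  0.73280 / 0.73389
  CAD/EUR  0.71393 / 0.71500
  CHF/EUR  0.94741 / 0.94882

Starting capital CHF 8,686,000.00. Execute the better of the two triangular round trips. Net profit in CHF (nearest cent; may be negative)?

Net profit: CHF 219,548.15

Best loop CHF → CAD → EUR → CHF:
CHF 8,686,000.00 ÷ 0.73389 (buy CAD at ask) = CAD 11,835,561.19
CAD 11,835,561.19 × 0.71393 (sell CAD at bid) = EUR 8,449,762.20
EUR 8,449,762.20 ÷ 0.94882 (buy CHF at ask) = CHF 8,905,548.15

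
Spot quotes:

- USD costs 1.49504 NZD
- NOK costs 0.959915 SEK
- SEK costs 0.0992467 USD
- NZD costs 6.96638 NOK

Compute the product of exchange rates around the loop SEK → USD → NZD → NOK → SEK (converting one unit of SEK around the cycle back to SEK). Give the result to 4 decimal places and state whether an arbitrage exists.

0.9922 (arbitrage exists)

Around SEK → USD → NZD → NOK → SEK: 1 × 0.0992467 × 1.49504 × 6.96638 × 0.959915 = 0.992222
Product < 1; profitable direction is SEK → NOK → NZD → USD → SEK.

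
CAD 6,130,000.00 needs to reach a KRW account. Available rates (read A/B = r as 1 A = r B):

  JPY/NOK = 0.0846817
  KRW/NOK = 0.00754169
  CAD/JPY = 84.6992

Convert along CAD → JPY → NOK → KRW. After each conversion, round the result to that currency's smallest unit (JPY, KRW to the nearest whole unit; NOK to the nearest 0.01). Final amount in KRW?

KRW 5,829,894,209

CAD 6,130,000.00 × 84.6992 = JPY 519,206,096
JPY 519,206,096 × 0.0846817 = NOK 43,967,254.86
NOK 43,967,254.86 ÷ 0.00754169 = KRW 5,829,894,209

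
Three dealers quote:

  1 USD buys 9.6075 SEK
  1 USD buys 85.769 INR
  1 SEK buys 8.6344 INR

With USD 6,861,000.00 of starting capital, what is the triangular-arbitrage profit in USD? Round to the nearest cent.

Profit: USD 232,739.05

Profitable loop is USD → INR → SEK → USD:
USD 6,861,000.00 × 85.769 = INR 588,461,109.00
INR 588,461,109.00 ÷ 8.6344 = SEK 68,153,097.96
SEK 68,153,097.96 ÷ 9.6075 = USD 7,093,739.05
Profit = USD 7,093,739.05 − USD 6,861,000.00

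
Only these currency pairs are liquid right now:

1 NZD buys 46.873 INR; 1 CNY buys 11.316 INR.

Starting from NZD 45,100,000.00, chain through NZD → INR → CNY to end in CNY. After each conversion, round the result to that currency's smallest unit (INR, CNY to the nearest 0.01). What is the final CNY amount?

CNY 186,812,681.16

NZD 45,100,000.00 × 46.873 = INR 2,113,972,300.00
INR 2,113,972,300.00 ÷ 11.316 = CNY 186,812,681.16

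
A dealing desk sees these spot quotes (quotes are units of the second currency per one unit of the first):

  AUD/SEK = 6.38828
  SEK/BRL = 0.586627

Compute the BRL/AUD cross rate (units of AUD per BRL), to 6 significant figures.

BRL/AUD = 0.266842

1 BRL ÷ 0.586627 = 1.70466 SEK
1.70466 SEK ÷ 6.38828 = 0.266842 AUD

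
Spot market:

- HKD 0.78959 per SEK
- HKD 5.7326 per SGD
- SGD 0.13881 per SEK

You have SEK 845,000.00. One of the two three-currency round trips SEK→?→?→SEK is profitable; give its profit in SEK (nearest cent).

Profitable loop is SEK → SGD → HKD → SEK:
SEK 845,000.00 × 0.13881 = SGD 117,294.45
SGD 117,294.45 × 5.7326 = HKD 672,402.16
HKD 672,402.16 ÷ 0.78959 = SEK 851,583.94
Profit = SEK 851,583.94 − SEK 845,000.00

Profit: SEK 6,583.94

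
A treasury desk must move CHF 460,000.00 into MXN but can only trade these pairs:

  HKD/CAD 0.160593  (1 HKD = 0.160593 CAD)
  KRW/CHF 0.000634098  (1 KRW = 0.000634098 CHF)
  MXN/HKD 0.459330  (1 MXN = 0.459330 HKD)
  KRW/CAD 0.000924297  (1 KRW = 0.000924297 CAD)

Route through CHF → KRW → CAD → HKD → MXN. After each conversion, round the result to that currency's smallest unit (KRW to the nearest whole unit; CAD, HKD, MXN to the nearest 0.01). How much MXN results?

MXN 9,089,951.60

CHF 460,000.00 ÷ 0.000634098 = KRW 725,439,916
KRW 725,439,916 × 0.000924297 = CAD 670,521.94
CAD 670,521.94 ÷ 0.160593 = HKD 4,175,287.47
HKD 4,175,287.47 ÷ 0.459330 = MXN 9,089,951.60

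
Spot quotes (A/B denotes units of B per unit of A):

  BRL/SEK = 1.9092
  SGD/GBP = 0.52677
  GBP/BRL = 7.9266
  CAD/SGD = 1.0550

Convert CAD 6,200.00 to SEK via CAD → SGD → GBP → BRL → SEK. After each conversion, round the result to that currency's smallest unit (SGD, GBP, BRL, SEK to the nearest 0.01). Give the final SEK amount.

SEK 52,143.86

CAD 6,200.00 × 1.0550 = SGD 6,541.00
SGD 6,541.00 × 0.52677 = GBP 3,445.60
GBP 3,445.60 × 7.9266 = BRL 27,311.89
BRL 27,311.89 × 1.9092 = SEK 52,143.86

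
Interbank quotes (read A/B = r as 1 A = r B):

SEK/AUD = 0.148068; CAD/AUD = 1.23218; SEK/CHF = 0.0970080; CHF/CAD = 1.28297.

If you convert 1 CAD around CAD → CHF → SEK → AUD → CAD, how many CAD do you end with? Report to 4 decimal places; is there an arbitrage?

Around CAD → CHF → SEK → AUD → CAD: 1 ÷ 1.28297 ÷ 0.0970080 × 0.148068 ÷ 1.23218 = 0.965524
Product < 1; profitable direction is CAD → AUD → SEK → CHF → CAD.

0.9655 (arbitrage exists)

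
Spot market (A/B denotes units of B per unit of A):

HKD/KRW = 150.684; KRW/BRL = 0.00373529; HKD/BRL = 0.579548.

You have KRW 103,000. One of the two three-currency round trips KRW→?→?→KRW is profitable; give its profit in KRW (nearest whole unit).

Profit: KRW 3,056

Profitable loop is KRW → HKD → BRL → KRW:
KRW 103,000 ÷ 150.684 = HKD 683.55
HKD 683.55 × 0.579548 = BRL 396.15
BRL 396.15 ÷ 0.00373529 = KRW 106,056
Profit = KRW 106,056 − KRW 103,000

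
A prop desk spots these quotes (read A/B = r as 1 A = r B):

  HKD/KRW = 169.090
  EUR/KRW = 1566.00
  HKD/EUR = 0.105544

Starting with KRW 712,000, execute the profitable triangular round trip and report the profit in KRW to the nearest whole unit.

Profitable loop is KRW → EUR → HKD → KRW:
KRW 712,000 ÷ 1566.00 = EUR 454.66
EUR 454.66 ÷ 0.105544 = HKD 4,307.79
HKD 4,307.79 × 169.090 = KRW 728,404
Profit = KRW 728,404 − KRW 712,000

Profit: KRW 16,404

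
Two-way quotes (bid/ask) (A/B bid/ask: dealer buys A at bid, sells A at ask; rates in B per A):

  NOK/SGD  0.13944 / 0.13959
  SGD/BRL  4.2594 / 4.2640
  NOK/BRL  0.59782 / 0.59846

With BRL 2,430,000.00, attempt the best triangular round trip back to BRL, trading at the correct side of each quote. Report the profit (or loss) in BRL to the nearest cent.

Best loop BRL → SGD → NOK → BRL:
BRL 2,430,000.00 ÷ 4.2640 (buy SGD at ask) = SGD 569,887.43
SGD 569,887.43 ÷ 0.13959 (buy NOK at ask) = NOK 4,082,580.63
NOK 4,082,580.63 × 0.59782 (sell NOK at bid) = BRL 2,440,648.35

Net profit: BRL 10,648.35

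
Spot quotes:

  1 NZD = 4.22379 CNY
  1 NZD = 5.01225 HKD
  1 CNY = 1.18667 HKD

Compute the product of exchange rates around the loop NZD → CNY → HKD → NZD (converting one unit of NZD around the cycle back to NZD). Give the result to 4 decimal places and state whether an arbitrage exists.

Around NZD → CNY → HKD → NZD: 1 × 4.22379 × 1.18667 ÷ 5.01225 = 0.999999
Product ≈ 1 (deviation 0.000%, within rounding noise).

1.0000 (no arbitrage)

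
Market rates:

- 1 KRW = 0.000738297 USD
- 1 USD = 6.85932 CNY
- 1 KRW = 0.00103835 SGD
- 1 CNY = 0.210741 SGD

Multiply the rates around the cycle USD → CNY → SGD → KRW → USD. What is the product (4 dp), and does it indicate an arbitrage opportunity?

Around USD → CNY → SGD → KRW → USD: 1 × 6.85932 × 0.210741 ÷ 0.00103835 × 0.000738297 = 1.027821
Product > 1; profitable direction is USD → CNY → SGD → KRW → USD.

1.0278 (arbitrage exists)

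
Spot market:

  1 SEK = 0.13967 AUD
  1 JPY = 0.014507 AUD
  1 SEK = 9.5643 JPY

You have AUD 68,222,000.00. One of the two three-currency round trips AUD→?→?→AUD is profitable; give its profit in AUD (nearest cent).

Profitable loop is AUD → JPY → SEK → AUD:
AUD 68,222,000.00 ÷ 0.014507 = JPY 4,702,695,251
JPY 4,702,695,251 ÷ 9.5643 = SEK 491,692,570.35
SEK 491,692,570.35 × 0.13967 = AUD 68,674,701.30
Profit = AUD 68,674,701.30 − AUD 68,222,000.00

Profit: AUD 452,701.30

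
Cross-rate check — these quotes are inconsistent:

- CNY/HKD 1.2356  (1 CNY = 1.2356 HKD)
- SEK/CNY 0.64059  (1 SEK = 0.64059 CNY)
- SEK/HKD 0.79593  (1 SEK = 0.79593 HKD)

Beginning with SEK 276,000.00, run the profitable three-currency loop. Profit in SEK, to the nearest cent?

Profitable loop is SEK → HKD → CNY → SEK:
SEK 276,000.00 × 0.79593 = HKD 219,676.68
HKD 219,676.68 ÷ 1.2356 = CNY 177,789.48
CNY 177,789.48 ÷ 0.64059 = SEK 277,540.20
Profit = SEK 277,540.20 − SEK 276,000.00

Profit: SEK 1,540.20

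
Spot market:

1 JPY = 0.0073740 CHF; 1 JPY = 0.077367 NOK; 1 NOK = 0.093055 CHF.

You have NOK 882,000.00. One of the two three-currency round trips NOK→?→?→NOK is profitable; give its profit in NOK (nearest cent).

Profitable loop is NOK → JPY → CHF → NOK:
NOK 882,000.00 ÷ 0.077367 = JPY 11,400,209
JPY 11,400,209 × 0.0073740 = CHF 84,065.14
CHF 84,065.14 ÷ 0.093055 = NOK 903,392.02
Profit = NOK 903,392.02 − NOK 882,000.00

Profit: NOK 21,392.02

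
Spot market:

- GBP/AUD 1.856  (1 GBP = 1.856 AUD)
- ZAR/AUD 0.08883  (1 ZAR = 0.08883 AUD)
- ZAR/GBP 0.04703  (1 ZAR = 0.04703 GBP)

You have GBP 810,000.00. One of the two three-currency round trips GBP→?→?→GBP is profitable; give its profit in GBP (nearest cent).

Profit: GBP 14,312.21

Profitable loop is GBP → ZAR → AUD → GBP:
GBP 810,000.00 ÷ 0.04703 = ZAR 17,223,049.12
ZAR 17,223,049.12 × 0.08883 = AUD 1,529,923.45
AUD 1,529,923.45 ÷ 1.856 = GBP 824,312.21
Profit = GBP 824,312.21 − GBP 810,000.00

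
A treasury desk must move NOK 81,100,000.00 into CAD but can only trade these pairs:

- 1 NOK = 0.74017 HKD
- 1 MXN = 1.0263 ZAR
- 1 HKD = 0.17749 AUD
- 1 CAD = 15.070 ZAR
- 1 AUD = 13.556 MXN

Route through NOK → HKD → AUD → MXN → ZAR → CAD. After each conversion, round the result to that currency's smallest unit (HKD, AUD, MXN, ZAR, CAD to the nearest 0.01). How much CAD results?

CAD 9,836,007.67

NOK 81,100,000.00 × 0.74017 = HKD 60,027,787.00
HKD 60,027,787.00 × 0.17749 = AUD 10,654,331.91
AUD 10,654,331.91 × 13.556 = MXN 144,430,123.37
MXN 144,430,123.37 × 1.0263 = ZAR 148,228,635.61
ZAR 148,228,635.61 ÷ 15.070 = CAD 9,836,007.67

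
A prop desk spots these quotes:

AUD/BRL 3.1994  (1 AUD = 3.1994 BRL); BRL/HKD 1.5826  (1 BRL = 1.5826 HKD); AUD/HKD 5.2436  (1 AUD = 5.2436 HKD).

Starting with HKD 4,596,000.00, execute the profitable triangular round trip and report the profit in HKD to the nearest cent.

Profit: HKD 163,593.61

Profitable loop is HKD → BRL → AUD → HKD:
HKD 4,596,000.00 ÷ 1.5826 = BRL 2,904,081.89
BRL 2,904,081.89 ÷ 3.1994 = AUD 907,695.78
AUD 907,695.78 × 5.2436 = HKD 4,759,593.61
Profit = HKD 4,759,593.61 − HKD 4,596,000.00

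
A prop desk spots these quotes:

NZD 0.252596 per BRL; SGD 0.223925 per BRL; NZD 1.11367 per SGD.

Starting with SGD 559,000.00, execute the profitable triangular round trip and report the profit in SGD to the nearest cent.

Profit: SGD 7,212.14

Profitable loop is SGD → BRL → NZD → SGD:
SGD 559,000.00 ÷ 0.223925 = BRL 2,496,371.55
BRL 2,496,371.55 × 0.252596 = NZD 630,573.47
NZD 630,573.47 ÷ 1.11367 = SGD 566,212.14
Profit = SGD 566,212.14 − SGD 559,000.00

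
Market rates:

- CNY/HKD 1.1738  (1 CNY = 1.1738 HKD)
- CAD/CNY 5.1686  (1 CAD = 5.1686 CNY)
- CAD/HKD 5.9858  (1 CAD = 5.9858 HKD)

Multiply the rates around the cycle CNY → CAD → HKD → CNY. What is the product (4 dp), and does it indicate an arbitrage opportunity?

0.9866 (arbitrage exists)

Around CNY → CAD → HKD → CNY: 1 ÷ 5.1686 × 5.9858 ÷ 1.1738 = 0.986632
Product < 1; profitable direction is CNY → HKD → CAD → CNY.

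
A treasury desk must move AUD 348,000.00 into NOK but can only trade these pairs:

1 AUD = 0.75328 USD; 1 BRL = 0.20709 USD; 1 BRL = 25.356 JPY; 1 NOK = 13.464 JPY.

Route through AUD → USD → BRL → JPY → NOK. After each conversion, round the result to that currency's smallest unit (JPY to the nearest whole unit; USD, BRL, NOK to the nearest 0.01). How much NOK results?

NOK 2,383,873.44

AUD 348,000.00 × 0.75328 = USD 262,141.44
USD 262,141.44 ÷ 0.20709 = BRL 1,265,833.41
BRL 1,265,833.41 × 25.356 = JPY 32,096,472
JPY 32,096,472 ÷ 13.464 = NOK 2,383,873.44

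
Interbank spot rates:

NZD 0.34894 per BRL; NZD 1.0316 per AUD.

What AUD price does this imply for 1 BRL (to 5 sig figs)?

1 BRL × 0.34894 = 0.34894 NZD
0.34894 NZD ÷ 1.0316 = 0.338251 AUD

BRL/AUD = 0.33825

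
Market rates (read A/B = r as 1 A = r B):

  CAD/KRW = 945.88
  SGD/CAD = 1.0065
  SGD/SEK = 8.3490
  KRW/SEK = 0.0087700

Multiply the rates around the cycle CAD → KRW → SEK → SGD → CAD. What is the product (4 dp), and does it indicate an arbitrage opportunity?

1.0000 (no arbitrage)

Around CAD → KRW → SEK → SGD → CAD: 1 × 945.88 × 0.0087700 ÷ 8.3490 × 1.0065 = 1.000034
Product ≈ 1 (deviation 0.003%, within rounding noise).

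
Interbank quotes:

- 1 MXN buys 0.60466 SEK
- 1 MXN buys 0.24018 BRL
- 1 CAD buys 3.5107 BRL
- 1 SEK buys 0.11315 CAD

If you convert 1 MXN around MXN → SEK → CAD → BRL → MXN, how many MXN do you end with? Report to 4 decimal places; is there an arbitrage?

1.0001 (no arbitrage)

Around MXN → SEK → CAD → BRL → MXN: 1 × 0.60466 × 0.11315 × 3.5107 ÷ 0.24018 = 1.000052
Product ≈ 1 (deviation 0.005%, within rounding noise).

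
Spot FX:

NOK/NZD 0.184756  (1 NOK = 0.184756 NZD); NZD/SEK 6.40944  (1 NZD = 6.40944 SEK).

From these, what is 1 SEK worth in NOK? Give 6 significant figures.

SEK/NOK = 0.844464

1 SEK ÷ 6.40944 = 0.15602 NZD
0.15602 NZD ÷ 0.184756 = 0.844464 NOK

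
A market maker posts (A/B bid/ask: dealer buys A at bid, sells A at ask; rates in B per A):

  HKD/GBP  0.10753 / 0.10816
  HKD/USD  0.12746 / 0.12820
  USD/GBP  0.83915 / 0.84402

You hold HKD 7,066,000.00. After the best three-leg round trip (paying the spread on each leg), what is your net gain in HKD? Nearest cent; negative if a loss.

Net result: HKD -43,972.66 (no profitable arbitrage after spreads)

Best loop HKD → GBP → USD → HKD:
HKD 7,066,000.00 × 0.10753 (sell HKD at bid) = GBP 759,806.98
GBP 759,806.98 ÷ 0.84402 (buy USD at ask) = USD 900,223.90
USD 900,223.90 ÷ 0.12820 (buy HKD at ask) = HKD 7,022,027.34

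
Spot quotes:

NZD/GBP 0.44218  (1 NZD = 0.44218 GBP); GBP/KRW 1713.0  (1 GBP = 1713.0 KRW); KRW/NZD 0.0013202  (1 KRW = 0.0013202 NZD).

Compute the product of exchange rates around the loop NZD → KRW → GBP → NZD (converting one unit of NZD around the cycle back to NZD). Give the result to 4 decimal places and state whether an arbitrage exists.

1.0000 (no arbitrage)

Around NZD → KRW → GBP → NZD: 1 ÷ 0.0013202 ÷ 1713.0 ÷ 0.44218 = 1.000009
Product ≈ 1 (deviation 0.001%, within rounding noise).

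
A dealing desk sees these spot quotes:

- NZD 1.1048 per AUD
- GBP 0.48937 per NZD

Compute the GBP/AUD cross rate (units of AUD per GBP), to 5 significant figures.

GBP/AUD = 1.8496

1 GBP ÷ 0.48937 = 2.04344 NZD
2.04344 NZD ÷ 1.1048 = 1.84961 AUD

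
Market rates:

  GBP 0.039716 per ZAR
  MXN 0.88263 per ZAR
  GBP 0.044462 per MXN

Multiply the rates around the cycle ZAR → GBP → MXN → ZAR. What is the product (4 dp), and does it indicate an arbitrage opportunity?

Around ZAR → GBP → MXN → ZAR: 1 × 0.039716 ÷ 0.044462 ÷ 0.88263 = 1.012040
Product > 1; profitable direction is ZAR → GBP → MXN → ZAR.

1.0120 (arbitrage exists)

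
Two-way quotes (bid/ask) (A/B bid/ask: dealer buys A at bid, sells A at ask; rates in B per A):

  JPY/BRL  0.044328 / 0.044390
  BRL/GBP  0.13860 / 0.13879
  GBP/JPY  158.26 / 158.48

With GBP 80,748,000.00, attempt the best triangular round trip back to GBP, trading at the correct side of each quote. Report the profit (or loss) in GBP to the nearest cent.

Net profit: GBP 1,953,615.09

Best loop GBP → BRL → JPY → GBP:
GBP 80,748,000.00 ÷ 0.13879 (buy BRL at ask) = BRL 581,799,841.49
BRL 581,799,841.49 ÷ 0.044390 (buy JPY at ask) = JPY 13,106,551,960
JPY 13,106,551,960 ÷ 158.48 (buy GBP at ask) = GBP 82,701,615.09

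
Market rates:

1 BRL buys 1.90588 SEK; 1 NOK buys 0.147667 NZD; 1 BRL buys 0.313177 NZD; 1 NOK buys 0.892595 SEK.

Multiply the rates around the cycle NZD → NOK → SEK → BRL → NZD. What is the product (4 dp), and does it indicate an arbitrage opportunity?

Around NZD → NOK → SEK → BRL → NZD: 1 ÷ 0.147667 × 0.892595 ÷ 1.90588 × 0.313177 = 0.993265
Product < 1; profitable direction is NZD → BRL → SEK → NOK → NZD.

0.9933 (arbitrage exists)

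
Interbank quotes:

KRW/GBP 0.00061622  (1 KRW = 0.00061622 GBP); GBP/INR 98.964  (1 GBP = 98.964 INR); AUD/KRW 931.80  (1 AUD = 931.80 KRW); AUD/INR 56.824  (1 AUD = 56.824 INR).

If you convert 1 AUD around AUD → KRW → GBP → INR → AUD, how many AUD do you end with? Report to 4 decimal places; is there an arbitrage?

Around AUD → KRW → GBP → INR → AUD: 1 × 931.80 × 0.00061622 × 98.964 ÷ 56.824 = 1.000009
Product ≈ 1 (deviation 0.001%, within rounding noise).

1.0000 (no arbitrage)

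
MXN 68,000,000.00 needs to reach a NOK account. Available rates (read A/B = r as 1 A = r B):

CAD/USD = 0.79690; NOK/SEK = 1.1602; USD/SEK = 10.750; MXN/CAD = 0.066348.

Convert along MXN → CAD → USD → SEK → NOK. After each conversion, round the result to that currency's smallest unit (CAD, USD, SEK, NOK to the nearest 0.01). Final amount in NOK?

NOK 33,313,186.67

MXN 68,000,000.00 × 0.066348 = CAD 4,511,664.00
CAD 4,511,664.00 × 0.79690 = USD 3,595,345.04
USD 3,595,345.04 × 10.750 = SEK 38,649,959.18
SEK 38,649,959.18 ÷ 1.1602 = NOK 33,313,186.67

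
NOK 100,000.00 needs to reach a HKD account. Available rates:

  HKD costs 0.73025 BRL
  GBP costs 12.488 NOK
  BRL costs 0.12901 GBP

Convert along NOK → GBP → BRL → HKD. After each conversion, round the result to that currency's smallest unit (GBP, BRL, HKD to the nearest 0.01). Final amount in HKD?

NOK 100,000.00 ÷ 12.488 = GBP 8,007.69
GBP 8,007.69 ÷ 0.12901 = BRL 62,070.30
BRL 62,070.30 ÷ 0.73025 = HKD 84,998.70

HKD 84,998.70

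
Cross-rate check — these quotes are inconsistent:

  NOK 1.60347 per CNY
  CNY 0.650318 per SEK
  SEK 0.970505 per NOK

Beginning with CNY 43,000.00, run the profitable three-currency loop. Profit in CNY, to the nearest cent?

Profit: CNY 516.39

Profitable loop is CNY → NOK → SEK → CNY:
CNY 43,000.00 × 1.60347 = NOK 68,949.21
NOK 68,949.21 × 0.970505 = SEK 66,915.55
SEK 66,915.55 × 0.650318 = CNY 43,516.39
Profit = CNY 43,516.39 − CNY 43,000.00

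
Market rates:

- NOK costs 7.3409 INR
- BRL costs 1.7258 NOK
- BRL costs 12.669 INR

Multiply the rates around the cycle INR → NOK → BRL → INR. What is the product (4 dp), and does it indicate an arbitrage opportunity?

1.0000 (no arbitrage)

Around INR → NOK → BRL → INR: 1 ÷ 7.3409 ÷ 1.7258 × 12.669 = 1.000006
Product ≈ 1 (deviation 0.001%, within rounding noise).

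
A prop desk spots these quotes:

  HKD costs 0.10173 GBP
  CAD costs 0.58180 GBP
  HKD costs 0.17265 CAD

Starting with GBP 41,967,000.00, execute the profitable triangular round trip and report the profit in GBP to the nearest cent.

Profitable loop is GBP → CAD → HKD → GBP:
GBP 41,967,000.00 ÷ 0.58180 = CAD 72,133,035.41
CAD 72,133,035.41 ÷ 0.17265 = HKD 417,799,220.43
HKD 417,799,220.43 × 0.10173 = GBP 42,502,714.69
Profit = GBP 42,502,714.69 − GBP 41,967,000.00

Profit: GBP 535,714.69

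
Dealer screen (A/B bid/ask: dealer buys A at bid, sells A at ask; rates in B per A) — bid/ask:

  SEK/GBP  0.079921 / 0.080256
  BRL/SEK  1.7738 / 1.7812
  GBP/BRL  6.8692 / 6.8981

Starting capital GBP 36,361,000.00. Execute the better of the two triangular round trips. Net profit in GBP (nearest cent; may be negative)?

Net profit: GBP 512,650.57

Best loop GBP → SEK → BRL → GBP:
GBP 36,361,000.00 ÷ 0.080256 (buy SEK at ask) = SEK 453,062,699.36
SEK 453,062,699.36 ÷ 1.7812 (buy BRL at ask) = BRL 254,358,128.99
BRL 254,358,128.99 ÷ 6.8981 (buy GBP at ask) = GBP 36,873,650.57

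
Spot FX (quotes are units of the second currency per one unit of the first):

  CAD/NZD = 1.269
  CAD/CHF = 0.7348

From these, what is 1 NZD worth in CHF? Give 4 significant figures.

1 NZD ÷ 1.269 = 0.788022 CAD
0.788022 CAD × 0.7348 = 0.579039 CHF

NZD/CHF = 0.5790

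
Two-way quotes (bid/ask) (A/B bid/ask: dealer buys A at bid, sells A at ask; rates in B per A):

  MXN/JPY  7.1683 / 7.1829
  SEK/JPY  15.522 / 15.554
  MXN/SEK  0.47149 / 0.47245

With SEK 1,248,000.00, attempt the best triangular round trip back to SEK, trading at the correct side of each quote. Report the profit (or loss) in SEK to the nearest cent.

Net profit: SEK 23,554.36

Best loop SEK → JPY → MXN → SEK:
SEK 1,248,000.00 × 15.522 (sell SEK at bid) = JPY 19,371,456
JPY 19,371,456 ÷ 7.1829 (buy MXN at ask) = MXN 2,696,885.10
MXN 2,696,885.10 × 0.47149 (sell MXN at bid) = SEK 1,271,554.36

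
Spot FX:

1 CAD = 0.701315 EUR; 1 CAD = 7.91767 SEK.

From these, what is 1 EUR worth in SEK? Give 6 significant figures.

1 EUR ÷ 0.701315 = 1.42589 CAD
1.42589 CAD × 7.91767 = 11.2897 SEK

EUR/SEK = 11.2897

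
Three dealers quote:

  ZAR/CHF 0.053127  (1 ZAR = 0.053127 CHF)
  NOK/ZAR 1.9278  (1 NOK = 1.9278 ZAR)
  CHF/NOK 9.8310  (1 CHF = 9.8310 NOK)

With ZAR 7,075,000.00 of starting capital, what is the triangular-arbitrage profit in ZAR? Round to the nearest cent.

Profitable loop is ZAR → CHF → NOK → ZAR:
ZAR 7,075,000.00 × 0.053127 = CHF 375,873.53
CHF 375,873.53 × 9.8310 = NOK 3,695,212.62
NOK 3,695,212.62 × 1.9278 = ZAR 7,123,630.90
Profit = ZAR 7,123,630.90 − ZAR 7,075,000.00

Profit: ZAR 48,630.90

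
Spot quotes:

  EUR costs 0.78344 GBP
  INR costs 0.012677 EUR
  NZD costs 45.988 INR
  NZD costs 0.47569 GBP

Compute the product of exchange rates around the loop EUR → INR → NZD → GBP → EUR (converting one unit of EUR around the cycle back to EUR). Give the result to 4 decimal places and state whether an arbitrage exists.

Around EUR → INR → NZD → GBP → EUR: 1 ÷ 0.012677 ÷ 45.988 × 0.47569 ÷ 0.78344 = 1.041495
Product > 1; profitable direction is EUR → INR → NZD → GBP → EUR.

1.0415 (arbitrage exists)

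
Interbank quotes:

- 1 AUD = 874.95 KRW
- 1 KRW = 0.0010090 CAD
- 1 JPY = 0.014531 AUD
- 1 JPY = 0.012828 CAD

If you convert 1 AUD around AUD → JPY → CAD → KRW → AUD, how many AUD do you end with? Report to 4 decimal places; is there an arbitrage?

Around AUD → JPY → CAD → KRW → AUD: 1 ÷ 0.014531 × 0.012828 ÷ 0.0010090 ÷ 874.95 = 0.999975
Product ≈ 1 (deviation 0.003%, within rounding noise).

1.0000 (no arbitrage)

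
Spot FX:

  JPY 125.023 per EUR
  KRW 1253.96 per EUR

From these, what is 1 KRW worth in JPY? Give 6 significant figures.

KRW/JPY = 0.0997025

1 KRW ÷ 1253.96 = 0.000797474 EUR
0.000797474 EUR × 125.023 = 0.0997025 JPY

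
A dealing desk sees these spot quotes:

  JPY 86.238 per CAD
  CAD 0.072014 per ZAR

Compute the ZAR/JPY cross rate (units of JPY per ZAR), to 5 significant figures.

ZAR/JPY = 6.2103

1 ZAR × 0.072014 = 0.072014 CAD
0.072014 CAD × 86.238 = 6.21034 JPY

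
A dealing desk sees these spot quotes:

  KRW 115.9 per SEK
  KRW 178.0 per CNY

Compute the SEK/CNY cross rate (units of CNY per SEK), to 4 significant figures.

1 SEK × 115.9 = 115.9 KRW
115.9 KRW ÷ 178.0 = 0.651124 CNY

SEK/CNY = 0.6511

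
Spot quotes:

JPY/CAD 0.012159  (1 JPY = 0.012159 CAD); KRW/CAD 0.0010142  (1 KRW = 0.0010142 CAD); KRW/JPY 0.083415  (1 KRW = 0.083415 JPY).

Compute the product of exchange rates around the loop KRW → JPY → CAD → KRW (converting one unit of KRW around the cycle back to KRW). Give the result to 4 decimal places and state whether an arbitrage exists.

Around KRW → JPY → CAD → KRW: 1 × 0.083415 × 0.012159 ÷ 0.0010142 = 1.000042
Product ≈ 1 (deviation 0.004%, within rounding noise).

1.0000 (no arbitrage)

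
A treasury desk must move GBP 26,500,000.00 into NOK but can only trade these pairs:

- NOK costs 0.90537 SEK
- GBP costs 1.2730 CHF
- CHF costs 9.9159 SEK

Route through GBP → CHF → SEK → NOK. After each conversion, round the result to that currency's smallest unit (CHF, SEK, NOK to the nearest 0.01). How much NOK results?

NOK 369,470,966.07

GBP 26,500,000.00 × 1.2730 = CHF 33,734,500.00
CHF 33,734,500.00 × 9.9159 = SEK 334,507,928.55
SEK 334,507,928.55 ÷ 0.90537 = NOK 369,470,966.07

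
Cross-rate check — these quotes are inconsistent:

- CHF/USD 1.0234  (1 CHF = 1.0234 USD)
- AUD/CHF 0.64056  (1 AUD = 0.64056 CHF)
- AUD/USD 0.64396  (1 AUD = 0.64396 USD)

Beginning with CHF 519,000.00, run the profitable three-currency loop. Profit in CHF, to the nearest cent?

Profitable loop is CHF → USD → AUD → CHF:
CHF 519,000.00 × 1.0234 = USD 531,144.60
USD 531,144.60 ÷ 0.64396 = AUD 824,809.93
AUD 824,809.93 × 0.64056 = CHF 528,340.25
Profit = CHF 528,340.25 − CHF 519,000.00

Profit: CHF 9,340.25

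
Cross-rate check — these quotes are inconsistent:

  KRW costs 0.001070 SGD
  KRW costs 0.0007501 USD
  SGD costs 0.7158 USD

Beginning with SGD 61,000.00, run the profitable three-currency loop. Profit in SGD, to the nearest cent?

Profitable loop is SGD → USD → KRW → SGD:
SGD 61,000.00 × 0.7158 = USD 43,663.80
USD 43,663.80 ÷ 0.0007501 = KRW 58,210,639
KRW 58,210,639 × 0.001070 = SGD 62,285.38
Profit = SGD 62,285.38 − SGD 61,000.00

Profit: SGD 1,285.38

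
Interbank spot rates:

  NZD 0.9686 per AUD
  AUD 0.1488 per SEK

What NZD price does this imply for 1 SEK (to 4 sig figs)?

SEK/NZD = 0.1441

1 SEK × 0.1488 = 0.1488 AUD
0.1488 AUD × 0.9686 = 0.144128 NZD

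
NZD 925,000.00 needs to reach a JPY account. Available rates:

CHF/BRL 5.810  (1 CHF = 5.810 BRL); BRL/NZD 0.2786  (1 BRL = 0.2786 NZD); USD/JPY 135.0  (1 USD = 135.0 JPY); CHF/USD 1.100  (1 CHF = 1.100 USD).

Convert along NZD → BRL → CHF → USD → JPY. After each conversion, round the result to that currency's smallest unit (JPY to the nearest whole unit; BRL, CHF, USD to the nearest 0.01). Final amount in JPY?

JPY 84,861,547

NZD 925,000.00 ÷ 0.2786 = BRL 3,320,172.29
BRL 3,320,172.29 ÷ 5.810 = CHF 571,458.23
CHF 571,458.23 × 1.100 = USD 628,604.05
USD 628,604.05 × 135.0 = JPY 84,861,547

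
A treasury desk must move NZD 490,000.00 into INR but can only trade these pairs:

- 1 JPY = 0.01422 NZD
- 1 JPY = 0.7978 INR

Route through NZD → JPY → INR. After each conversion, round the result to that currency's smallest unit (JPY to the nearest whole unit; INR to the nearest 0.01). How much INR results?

INR 27,490,998.48

NZD 490,000.00 ÷ 0.01422 = JPY 34,458,509
JPY 34,458,509 × 0.7978 = INR 27,490,998.48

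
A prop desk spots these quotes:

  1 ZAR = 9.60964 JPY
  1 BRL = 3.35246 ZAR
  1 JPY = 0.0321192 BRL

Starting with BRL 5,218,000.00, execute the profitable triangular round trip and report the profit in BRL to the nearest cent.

Profitable loop is BRL → ZAR → JPY → BRL:
BRL 5,218,000.00 × 3.35246 = ZAR 17,493,136.28
ZAR 17,493,136.28 × 9.60964 = JPY 168,102,742
JPY 168,102,742 × 0.0321192 = BRL 5,399,325.59
Profit = BRL 5,399,325.59 − BRL 5,218,000.00

Profit: BRL 181,325.59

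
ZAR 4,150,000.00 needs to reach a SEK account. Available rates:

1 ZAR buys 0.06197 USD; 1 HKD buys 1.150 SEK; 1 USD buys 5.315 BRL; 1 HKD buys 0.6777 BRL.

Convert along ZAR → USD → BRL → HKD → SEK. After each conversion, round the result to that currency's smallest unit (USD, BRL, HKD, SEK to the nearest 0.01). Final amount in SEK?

ZAR 4,150,000.00 × 0.06197 = USD 257,175.50
USD 257,175.50 × 5.315 = BRL 1,366,887.78
BRL 1,366,887.78 ÷ 0.6777 = HKD 2,016,951.13
HKD 2,016,951.13 × 1.150 = SEK 2,319,493.80

SEK 2,319,493.80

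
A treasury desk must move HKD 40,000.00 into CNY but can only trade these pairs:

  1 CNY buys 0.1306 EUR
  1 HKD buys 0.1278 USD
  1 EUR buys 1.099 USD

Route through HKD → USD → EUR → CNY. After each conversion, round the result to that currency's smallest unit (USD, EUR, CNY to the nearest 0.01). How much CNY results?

HKD 40,000.00 × 0.1278 = USD 5,112.00
USD 5,112.00 ÷ 1.099 = EUR 4,651.50
EUR 4,651.50 ÷ 0.1306 = CNY 35,616.39

CNY 35,616.39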